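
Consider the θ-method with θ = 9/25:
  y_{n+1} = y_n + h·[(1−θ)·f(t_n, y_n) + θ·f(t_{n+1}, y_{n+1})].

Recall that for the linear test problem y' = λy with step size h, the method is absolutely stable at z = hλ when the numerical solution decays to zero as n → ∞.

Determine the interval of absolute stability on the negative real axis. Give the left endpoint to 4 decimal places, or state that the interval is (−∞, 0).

(-7.1429, 0).

Set f=λy, z=hλ:
  y_{n+1} = y_n + z·[16/25·y_n + 9/25·y_{n+1}] ⇒ (1 − 9/25z)y_{n+1} = (1 + 16/25z)y_n
  so R(z) = (1 + 16/25z)/(1 − 9/25z).

Need |R(x)|<1, x<0.
x=-0.34: |R|=0.6971
R=−1: 1+16/25x = −1+9/25x ⇒ -7/25x=2 ⇒ x=2/(-7/25)=-7.1429
Confirm numerically:
  x=-6.605: |R|=0.95541 <1
  x=-6.307: |R|=0.92844 <1
  x=-4.216: |R|=0.67450 <1
  x=-7.673: |R|=1.03945 >1
  x=-7.328: |R|=1.01425 >1
  x=-7.246: |R|=1.00800 >1
Stable set (-7.1429, 0).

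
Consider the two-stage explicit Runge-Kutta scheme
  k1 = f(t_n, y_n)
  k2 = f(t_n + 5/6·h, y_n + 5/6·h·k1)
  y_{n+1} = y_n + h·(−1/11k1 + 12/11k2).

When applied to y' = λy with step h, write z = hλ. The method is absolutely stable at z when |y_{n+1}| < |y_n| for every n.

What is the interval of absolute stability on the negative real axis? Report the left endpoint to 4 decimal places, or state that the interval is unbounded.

z∈(-1.1000,0).

Test eqn y'=λy, z=hλ:
  k1=λy_n ⇒ h·k1=z·y_n;  k2=λ(1+5/6z)y_n ⇒ h·k2=z(1+5/6z)y_n
  y_{n+1}/y_n = 1 − 1/11z + 12/11z(1+5/6z) = 1 + z + 10/11z²
  ⇒ R(z) = 1 + z + 10/11z².

Solve |R(x)|<1 on ℝ⁻.
x=-0.93: |R|=0.8563
R=1: x+10/11x²=0 ⇒ x=−11/10=-1.1000; min R=1−1/(4·10/11)=0.7250>−1
Confirm numerically:
  x=-1.056: |R|=0.95776 <1
  x=-0.564: |R|=0.72518 <1
  x=-0.473: |R|=0.73039 <1
  x=-1.362: |R|=1.32440 >1
  x=-1.133: |R|=1.03399 >1
So |R|<1 on (-1.1000, 0).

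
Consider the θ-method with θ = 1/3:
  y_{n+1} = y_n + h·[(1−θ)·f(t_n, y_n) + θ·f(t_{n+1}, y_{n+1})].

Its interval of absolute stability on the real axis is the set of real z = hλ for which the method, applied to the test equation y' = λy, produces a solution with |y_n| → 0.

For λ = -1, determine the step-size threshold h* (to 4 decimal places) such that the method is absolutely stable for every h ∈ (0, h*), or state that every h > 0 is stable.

Set f=λy, z=hλ:
  y_{n+1} = y_n + z·[2/3·y_n + 1/3·y_{n+1}] ⇒ (1 − 1/3z)y_{n+1} = (1 + 2/3z)y_n
  R(z) = (1 + 2/3z)/(1 − 1/3z).

Find x<0 with |R(x)|<1.
x=-1.03: |R|=0.2333
R=−1: 1+2/3x = −1+1/3x ⇒ -1/3x=2 ⇒ x=2/(-1/3)=-6.0000
Confirm numerically:
  x=-3.447: |R|=0.60400 <1
  x=-2.697: |R|=0.42022 <1
  x=-2.517: |R|=0.36868 <1
  x=-6.273: |R|=1.02944 >1
  x=-6.123: |R|=1.01348 >1
So |R|<1 on (-6.0000, 0).

(-6.0000,0); λ=-1 ⇒ h* = (6)/1 = 6.0000.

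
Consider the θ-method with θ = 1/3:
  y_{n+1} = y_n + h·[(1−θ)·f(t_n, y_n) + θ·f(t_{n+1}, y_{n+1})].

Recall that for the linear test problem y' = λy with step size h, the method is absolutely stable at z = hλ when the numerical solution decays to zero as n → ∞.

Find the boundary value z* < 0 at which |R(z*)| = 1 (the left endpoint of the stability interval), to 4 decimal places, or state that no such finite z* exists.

left endpoint -6.0000.

Set f=λy, z=hλ:
  y_{n+1} = y_n + z·[2/3·y_n + 1/3·y_{n+1}] ⇒ (1 − 1/3z)y_{n+1} = (1 + 2/3z)y_n
  Hence R(z) = (1 + 2/3z)/(1 − 1/3z).

Find x<0 with |R(x)|<1.
x=-1.22: |R|=0.1327
R=−1: 1+2/3x = −1+1/3x ⇒ -1/3x=2 ⇒ x=2/(-1/3)=-6.0000
Confirm numerically:
  x=-4.847: |R|=0.85306 <1
  x=-4.004: |R|=0.71502 <1
  x=-3.532: |R|=0.62217 <1
  x=-2.827: |R|=0.45547 <1
  x=-6.538: |R|=1.05641 >1
  x=-6.384: |R|=1.04092 >1
  x=-6.127: |R|=1.01391 >1
So |R|<1 on (-6.0000, 0).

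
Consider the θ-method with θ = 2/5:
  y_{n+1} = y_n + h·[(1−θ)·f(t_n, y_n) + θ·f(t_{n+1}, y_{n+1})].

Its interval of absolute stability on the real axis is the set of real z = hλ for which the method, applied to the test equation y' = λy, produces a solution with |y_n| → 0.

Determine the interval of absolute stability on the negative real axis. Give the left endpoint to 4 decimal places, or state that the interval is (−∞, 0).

z∈(-10.0000,0).

On y'=λy, z=hλ:
  y_{n+1} = y_n + z·[3/5·y_n + 2/5·y_{n+1}] ⇒ (1 − 2/5z)y_{n+1} = (1 + 3/5z)y_n
  ⇒ R(z) = (1 + 3/5z)/(1 − 2/5z).

Find x<0 with |R(x)|<1.
x=-1.6: |R|=0.0244
R=−1: 1+3/5x = −1+2/5x ⇒ -1/5x=2 ⇒ x=2/(-1/5)=-10.0000
Confirm numerically:
  x=-8.241: |R|=0.91812 <1
  x=-8.034: |R|=0.90668 <1
  x=-5.136: |R|=0.68151 <1
  x=-5.069: |R|=0.67426 <1
  x=-10.340: |R|=1.01324 >1
  x=-10.201: |R|=1.00791 >1
  x=-10.064: |R|=1.00255 >1
So |R|<1 on (-10.0000, 0).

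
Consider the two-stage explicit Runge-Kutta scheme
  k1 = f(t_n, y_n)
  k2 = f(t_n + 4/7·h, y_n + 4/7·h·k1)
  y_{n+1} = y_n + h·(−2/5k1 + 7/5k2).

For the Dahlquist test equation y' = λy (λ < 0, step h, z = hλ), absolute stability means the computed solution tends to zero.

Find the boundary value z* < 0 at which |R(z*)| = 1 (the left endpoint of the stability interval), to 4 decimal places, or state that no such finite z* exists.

z* = -1.2500.

Test eqn y'=λy, z=hλ:
  k1=λy_n ⇒ h·k1=z·y_n;  k2=λ(1+4/7z)y_n ⇒ h·k2=z(1+4/7z)y_n
  y_{n+1}/y_n = 1 − 2/5z + 7/5z(1+4/7z) = 1 + z + 4/5z²
  Hence R(z) = 1 + z + 4/5z².

Solve |R(x)|<1 on ℝ⁻.
x=-0.45: |R|=0.7120
R=1: x+4/5x²=0 ⇒ x=−5/4=-1.2500; min R=1−1/(4·4/5)=0.6875>−1
Confirm numerically:
  x=-1.119: |R|=0.88273 <1
  x=-0.767: |R|=0.70363 <1
  x=-0.572: |R|=0.68975 <1
  x=-1.602: |R|=1.45112 >1
  x=-1.407: |R|=1.17672 >1
Stable set (-1.2500, 0).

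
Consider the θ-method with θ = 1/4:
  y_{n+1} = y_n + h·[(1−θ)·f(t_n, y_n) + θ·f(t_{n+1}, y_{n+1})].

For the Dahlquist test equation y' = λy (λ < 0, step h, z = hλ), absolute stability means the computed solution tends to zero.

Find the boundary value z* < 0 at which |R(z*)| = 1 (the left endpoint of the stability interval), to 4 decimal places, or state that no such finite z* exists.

left endpoint -4.0000.

Set f=λy, z=hλ:
  y_{n+1} = y_n + z·[3/4·y_n + 1/4·y_{n+1}] ⇒ (1 − 1/4z)y_{n+1} = (1 + 3/4z)y_n
  Hence R(z) = (1 + 3/4z)/(1 − 1/4z).

Find x<0 with |R(x)|<1.
x=-0.93: |R|=0.2454
R=−1: 1+3/4x = −1+1/4x ⇒ -1/2x=2 ⇒ x=2/(-1/2)=-4.0000
Confirm numerically:
  x=-3.256: |R|=0.79493 <1
  x=-2.728: |R|=0.62188 <1
  x=-2.222: |R|=0.42848 <1
  x=-1.999: |R|=0.33289 <1
  x=-4.390: |R|=1.09297 >1
  x=-4.164: |R|=1.04018 >1
Interval (-4.0000, 0).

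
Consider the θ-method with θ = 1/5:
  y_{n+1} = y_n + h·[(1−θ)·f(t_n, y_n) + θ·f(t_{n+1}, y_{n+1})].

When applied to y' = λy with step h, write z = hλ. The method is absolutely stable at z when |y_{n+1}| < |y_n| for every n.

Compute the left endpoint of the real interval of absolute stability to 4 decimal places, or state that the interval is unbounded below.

Test eqn y'=λy, z=hλ:
  y_{n+1} = y_n + z·[4/5·y_n + 1/5·y_{n+1}] ⇒ (1 − 1/5z)y_{n+1} = (1 + 4/5z)y_n
  Hence R(z) = (1 + 4/5z)/(1 − 1/5z).

Need |R(x)|<1, x<0.
x=-1.56: |R|=0.1890
R=−1: 1+4/5x = −1+1/5x ⇒ -3/5x=2 ⇒ x=2/(-3/5)=-3.3333
Confirm numerically:
  x=-3.236: |R|=0.96455 <1
  x=-3.187: |R|=0.94638 <1
  x=-2.790: |R|=0.79076 <1
  x=-2.512: |R|=0.67199 <1
  x=-3.511: |R|=1.06262 >1
  x=-3.488: |R|=1.05467 >1
  x=-3.363: |R|=1.01064 >1
Stable set (-3.3333, 0).

left endpoint -3.3333.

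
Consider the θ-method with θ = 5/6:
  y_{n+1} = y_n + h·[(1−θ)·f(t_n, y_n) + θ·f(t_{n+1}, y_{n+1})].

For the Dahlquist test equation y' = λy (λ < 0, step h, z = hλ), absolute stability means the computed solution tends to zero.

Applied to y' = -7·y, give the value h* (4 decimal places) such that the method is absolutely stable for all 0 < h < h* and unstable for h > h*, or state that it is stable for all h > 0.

Test eqn y'=λy, z=hλ:
  y_{n+1} = y_n + z·[1/6·y_n + 5/6·y_{n+1}] ⇒ (1 − 5/6z)y_{n+1} = (1 + 1/6z)y_n
  Hence R(z) = (1 + 1/6z)/(1 − 5/6z).

Solve |R(x)|<1 on ℝ⁻.
x=-1.26: |R|=0.3854
x=-2: |R|=0.2500
x=-10: |R|=0.0714
x=-100: |R|=0.1858
θ=5/6≥1/2 ⇒ |1+1/6x|<|1−5/6x| ∀x<0 ⇒ stable on all of ℝ⁻.

unbounded; (−∞, 0). Any h>0 works for λ=-7.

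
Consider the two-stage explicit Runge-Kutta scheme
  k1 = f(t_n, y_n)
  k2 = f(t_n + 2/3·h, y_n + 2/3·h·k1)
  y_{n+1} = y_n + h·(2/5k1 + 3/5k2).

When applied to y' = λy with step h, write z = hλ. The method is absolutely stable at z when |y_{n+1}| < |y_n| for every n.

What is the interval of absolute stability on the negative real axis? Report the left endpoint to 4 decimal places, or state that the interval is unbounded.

(-2.5000, 0).

Test eqn y'=λy, z=hλ:
  k1=λy_n ⇒ h·k1=z·y_n;  k2=λ(1+2/3z)y_n ⇒ h·k2=z(1+2/3z)y_n
  y_{n+1}/y_n = 1 + 2/5z + 3/5z(1+2/3z) = 1 + z + 2/5z²
  so R(z) = 1 + z + 2/5z².

Need |R(x)|<1, x<0.
x=-0.49: |R|=0.6060
R=1: x+2/5x²=0 ⇒ x=−5/2=-2.5000; min R=1−1/(4·2/5)=0.3750>−1
Confirm numerically:
  x=-2.348: |R|=0.85724 <1
  x=-1.763: |R|=0.48027 <1
  x=-1.724: |R|=0.46487 <1
  x=-1.720: |R|=0.46336 <1
  x=-2.885: |R|=1.44429 >1
  x=-2.611: |R|=1.11593 >1
  x=-2.574: |R|=1.07619 >1
Stable set (-2.5000, 0).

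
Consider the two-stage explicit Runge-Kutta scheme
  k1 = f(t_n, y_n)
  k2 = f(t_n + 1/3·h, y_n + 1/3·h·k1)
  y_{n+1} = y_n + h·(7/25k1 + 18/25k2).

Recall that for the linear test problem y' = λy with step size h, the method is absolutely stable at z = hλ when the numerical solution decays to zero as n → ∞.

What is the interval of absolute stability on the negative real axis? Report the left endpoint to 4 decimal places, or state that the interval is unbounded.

Test eqn y'=λy, z=hλ:
  k1=λy_n ⇒ h·k1=z·y_n;  k2=λ(1+1/3z)y_n ⇒ h·k2=z(1+1/3z)y_n
  y_{n+1}/y_n = 1 + 7/25z + 18/25z(1+1/3z) = 1 + z + 6/25z²
  Hence R(z) = 1 + z + 6/25z².

Need |R(x)|<1, x<0.
x=-0.37: |R|=0.6629
R=1: x+6/25x²=0 ⇒ x=−25/6=-4.1667; min R=1−1/(4·6/25)=-0.0417>−1
Confirm numerically:
  x=-2.990: |R|=0.15562 <1
  x=-1.968: |R|=0.03847 <1
  x=-1.950: |R|=0.03740 <1
  x=-4.432: |R|=1.28223 >1
  x=-4.404: |R|=1.25085 >1
Interval (-4.1667, 0).

z∈(-4.1667,0).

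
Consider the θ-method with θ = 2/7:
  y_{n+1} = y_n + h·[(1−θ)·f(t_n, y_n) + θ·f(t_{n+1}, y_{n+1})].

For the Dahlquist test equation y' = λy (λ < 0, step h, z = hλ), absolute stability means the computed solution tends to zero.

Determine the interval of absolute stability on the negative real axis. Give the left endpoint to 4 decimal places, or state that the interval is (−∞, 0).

Test eqn y'=λy, z=hλ:
  y_{n+1} = y_n + z·[5/7·y_n + 2/7·y_{n+1}] ⇒ (1 − 2/7z)y_{n+1} = (1 + 5/7z)y_n
  R(z) = (1 + 5/7z)/(1 − 2/7z).

Boundary: |R(x)|=1, x<0.
x=-1.67: |R|=0.1306
R=−1: 1+5/7x = −1+2/7x ⇒ -3/7x=2 ⇒ x=2/(-3/7)=-4.6667
Confirm numerically:
  x=-4.183: |R|=0.90557 <1
  x=-3.103: |R|=0.64478 <1
  x=-2.736: |R|=0.53560 <1
  x=-2.408: |R|=0.42654 <1
  x=-5.237: |R|=1.09792 >1
  x=-5.225: |R|=1.09599 >1
  x=-4.898: |R|=1.04132 >1
Stable set (-4.6667, 0).

z∈(-4.6667,0).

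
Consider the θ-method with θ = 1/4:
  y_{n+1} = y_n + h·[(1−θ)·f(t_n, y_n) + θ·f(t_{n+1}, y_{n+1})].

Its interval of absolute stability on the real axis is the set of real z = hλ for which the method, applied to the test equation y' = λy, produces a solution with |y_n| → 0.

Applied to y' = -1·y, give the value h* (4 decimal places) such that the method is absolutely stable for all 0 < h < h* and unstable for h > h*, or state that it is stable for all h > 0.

(-4.0000,0); λ=-1 ⇒ h* = (4)/1 = 4.0000.

Set f=λy, z=hλ:
  y_{n+1} = y_n + z·[3/4·y_n + 1/4·y_{n+1}] ⇒ (1 − 1/4z)y_{n+1} = (1 + 3/4z)y_n
  Hence R(z) = (1 + 3/4z)/(1 − 1/4z).

Solve |R(x)|<1 on ℝ⁻.
x=-0.87: |R|=0.2854
R=−1: 1+3/4x = −1+1/4x ⇒ -1/2x=2 ⇒ x=2/(-1/2)=-4.0000
Confirm numerically:
  x=-3.925: |R|=0.98107 <1
  x=-3.507: |R|=0.86866 <1
  x=-3.422: |R|=0.84425 <1
  x=-2.519: |R|=0.54564 <1
  x=-4.504: |R|=1.11853 >1
  x=-4.142: |R|=1.03488 >1
So |R|<1 on (-4.0000, 0).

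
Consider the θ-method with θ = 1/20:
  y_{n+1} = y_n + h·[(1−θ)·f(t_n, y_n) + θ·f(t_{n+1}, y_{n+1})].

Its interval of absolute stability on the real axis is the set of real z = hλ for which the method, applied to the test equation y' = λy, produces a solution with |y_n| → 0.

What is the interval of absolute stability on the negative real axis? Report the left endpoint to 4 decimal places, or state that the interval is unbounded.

z∈(-2.2222,0).

Set f=λy, z=hλ:
  y_{n+1} = y_n + z·[19/20·y_n + 1/20·y_{n+1}] ⇒ (1 − 1/20z)y_{n+1} = (1 + 19/20z)y_n
  ⇒ R(z) = (1 + 19/20z)/(1 − 1/20z).

Find x<0 with |R(x)|<1.
x=-1.8: |R|=0.6514
R=−1: 1+19/20x = −1+1/20x ⇒ -9/10x=2 ⇒ x=2/(-9/10)=-2.2222
Confirm numerically:
  x=-1.592: |R|=0.47462 <1
  x=-1.519: |R|=0.41178 <1
  x=-1.374: |R|=0.28567 <1
  x=-1.333: |R|=0.24971 <1
  x=-2.705: |R|=1.38274 >1
  x=-2.636: |R|=1.32903 >1
Stable set (-2.2222, 0).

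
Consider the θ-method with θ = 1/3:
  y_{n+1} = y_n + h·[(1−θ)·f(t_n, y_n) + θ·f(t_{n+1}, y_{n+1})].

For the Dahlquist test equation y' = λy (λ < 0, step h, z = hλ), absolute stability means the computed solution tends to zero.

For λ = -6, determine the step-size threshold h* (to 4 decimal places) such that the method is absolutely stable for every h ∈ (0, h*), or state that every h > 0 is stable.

(-6.0000,0); λ=-6 ⇒ h* = (6)/6 = 1.0000.

Set f=λy, z=hλ:
  y_{n+1} = y_n + z·[2/3·y_n + 1/3·y_{n+1}] ⇒ (1 − 1/3z)y_{n+1} = (1 + 2/3z)y_n
  R(z) = (1 + 2/3z)/(1 − 1/3z).

Need |R(x)|<1, x<0.
x=-0.71: |R|=0.4259
R=−1: 1+2/3x = −1+1/3x ⇒ -1/3x=2 ⇒ x=2/(-1/3)=-6.0000
Confirm numerically:
  x=-5.549: |R|=0.94725 <1
  x=-4.919: |R|=0.86349 <1
  x=-4.137: |R|=0.73897 <1
  x=-6.485: |R|=1.05113 >1
  x=-6.254: |R|=1.02745 >1
Interval (-6.0000, 0).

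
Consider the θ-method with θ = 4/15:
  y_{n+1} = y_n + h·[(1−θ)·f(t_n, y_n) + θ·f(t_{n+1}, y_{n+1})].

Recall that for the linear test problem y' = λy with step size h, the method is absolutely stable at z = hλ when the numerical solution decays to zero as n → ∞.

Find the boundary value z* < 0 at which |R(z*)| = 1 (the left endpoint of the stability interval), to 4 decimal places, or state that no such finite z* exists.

Test eqn y'=λy, z=hλ:
  y_{n+1} = y_n + z·[11/15·y_n + 4/15·y_{n+1}] ⇒ (1 − 4/15z)y_{n+1} = (1 + 11/15z)y_n
  Hence R(z) = (1 + 11/15z)/(1 − 4/15z).

Boundary: |R(x)|=1, x<0.
x=-1.2: |R|=0.0909
R=−1: 1+11/15x = −1+4/15x ⇒ -7/15x=2 ⇒ x=2/(-7/15)=-4.2857
Confirm numerically:
  x=-4.177: |R|=0.97600 <1
  x=-4.057: |R|=0.94873 <1
  x=-3.510: |R|=0.81302 <1
  x=-2.367: |R|=0.45108 <1
  x=-4.756: |R|=1.09676 >1
  x=-4.583: |R|=1.06243 >1
  x=-4.400: |R|=1.02454 >1
Interval (-4.2857, 0).

z* = -4.2857.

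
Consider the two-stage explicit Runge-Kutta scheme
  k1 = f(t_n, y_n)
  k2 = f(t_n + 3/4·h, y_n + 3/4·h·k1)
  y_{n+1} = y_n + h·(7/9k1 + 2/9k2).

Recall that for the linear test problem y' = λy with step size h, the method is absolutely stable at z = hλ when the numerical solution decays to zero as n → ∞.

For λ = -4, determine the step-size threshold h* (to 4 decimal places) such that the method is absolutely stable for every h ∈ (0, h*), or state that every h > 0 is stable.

(-6.0000,0); λ=-4 ⇒ h* = (6)/4 = 1.5000.

Set f=λy, z=hλ:
  k1=λy_n ⇒ h·k1=z·y_n;  k2=λ(1+3/4z)y_n ⇒ h·k2=z(1+3/4z)y_n
  y_{n+1}/y_n = 1 + 7/9z + 2/9z(1+3/4z) = 1 + z + 1/6z²
  R(z) = 1 + z + 1/6z².

Solve |R(x)|<1 on ℝ⁻.
x=-1.12: |R|=0.0891
R=1: x+1/6x²=0 ⇒ x=−6=-6.0000; min R=1−1/(4·1/6)=-0.5000>−1
Confirm numerically:
  x=-4.529: |R|=0.11036 <1
  x=-3.650: |R|=0.42958 <1
  x=-2.877: |R|=0.49748 <1
  x=-6.376: |R|=1.39956 >1
  x=-6.236: |R|=1.24528 >1
Interval (-6.0000, 0).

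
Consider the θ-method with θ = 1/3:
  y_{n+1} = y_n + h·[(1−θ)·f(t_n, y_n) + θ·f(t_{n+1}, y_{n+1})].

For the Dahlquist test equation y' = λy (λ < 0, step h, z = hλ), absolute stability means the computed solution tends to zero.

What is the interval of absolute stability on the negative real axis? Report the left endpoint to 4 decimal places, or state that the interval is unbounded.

Set f=λy, z=hλ:
  y_{n+1} = y_n + z·[2/3·y_n + 1/3·y_{n+1}] ⇒ (1 − 1/3z)y_{n+1} = (1 + 2/3z)y_n
  Hence R(z) = (1 + 2/3z)/(1 − 1/3z).

Need |R(x)|<1, x<0.
x=-1.25: |R|=0.1176
R=−1: 1+2/3x = −1+1/3x ⇒ -1/3x=2 ⇒ x=2/(-1/3)=-6.0000
Confirm numerically:
  x=-3.984: |R|=0.71134 <1
  x=-3.584: |R|=0.63305 <1
  x=-3.109: |R|=0.52676 <1
  x=-6.550: |R|=1.05759 >1
  x=-6.360: |R|=1.03846 >1
  x=-6.174: |R|=1.01897 >1
So |R|<1 on (-6.0000, 0).

(-6.0000, 0).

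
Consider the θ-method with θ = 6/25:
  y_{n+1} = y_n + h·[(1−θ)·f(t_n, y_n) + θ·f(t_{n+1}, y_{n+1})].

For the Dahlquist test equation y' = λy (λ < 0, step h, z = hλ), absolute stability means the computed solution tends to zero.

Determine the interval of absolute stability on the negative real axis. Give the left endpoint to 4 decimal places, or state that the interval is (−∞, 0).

(-3.8462, 0).

Set f=λy, z=hλ:
  y_{n+1} = y_n + z·[19/25·y_n + 6/25·y_{n+1}] ⇒ (1 − 6/25z)y_{n+1} = (1 + 19/25z)y_n
  Hence R(z) = (1 + 19/25z)/(1 − 6/25z).

Solve |R(x)|<1 on ℝ⁻.
x=-0.5: |R|=0.5536
R=−1: 1+19/25x = −1+6/25x ⇒ -13/25x=2 ⇒ x=2/(-13/25)=-3.8462
Confirm numerically:
  x=-3.377: |R|=0.86525 <1
  x=-2.676: |R|=0.62948 <1
  x=-2.023: |R|=0.36181 <1
  x=-4.004: |R|=1.04186 >1
  x=-3.929: |R|=1.02217 >1
So |R|<1 on (-3.8462, 0).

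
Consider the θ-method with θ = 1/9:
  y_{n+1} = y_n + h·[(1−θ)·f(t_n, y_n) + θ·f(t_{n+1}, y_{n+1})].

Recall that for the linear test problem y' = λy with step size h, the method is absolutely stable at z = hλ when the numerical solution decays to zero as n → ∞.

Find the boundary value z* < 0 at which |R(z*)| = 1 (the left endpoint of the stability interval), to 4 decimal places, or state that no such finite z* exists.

On y'=λy, z=hλ:
  y_{n+1} = y_n + z·[8/9·y_n + 1/9·y_{n+1}] ⇒ (1 − 1/9z)y_{n+1} = (1 + 8/9z)y_n
  so R(z) = (1 + 8/9z)/(1 − 1/9z).

Solve |R(x)|<1 on ℝ⁻.
x=-0.63: |R|=0.4112
R=−1: 1+8/9x = −1+1/9x ⇒ -7/9x=2 ⇒ x=2/(-7/9)=-2.5714
Confirm numerically:
  x=-2.082: |R|=0.69085 <1
  x=-1.987: |R|=0.62765 <1
  x=-1.289: |R|=0.12751 <1
  x=-2.873: |R|=1.17780 >1
  x=-2.730: |R|=1.09463 >1
So |R|<1 on (-2.5714, 0).

left endpoint -2.5714.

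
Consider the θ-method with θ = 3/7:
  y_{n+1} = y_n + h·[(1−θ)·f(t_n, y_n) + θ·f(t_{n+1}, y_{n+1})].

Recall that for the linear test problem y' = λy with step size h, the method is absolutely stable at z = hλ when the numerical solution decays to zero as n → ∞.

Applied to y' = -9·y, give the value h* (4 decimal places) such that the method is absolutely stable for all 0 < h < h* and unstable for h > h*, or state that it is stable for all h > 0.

(-14.0000,0); λ=-9 ⇒ h* = (14)/9 = 1.5556.

On y'=λy, z=hλ:
  y_{n+1} = y_n + z·[4/7·y_n + 3/7·y_{n+1}] ⇒ (1 − 3/7z)y_{n+1} = (1 + 4/7z)y_n
  R(z) = (1 + 4/7z)/(1 − 3/7z).

Solve |R(x)|<1 on ℝ⁻.
x=-1.26: |R|=0.1818
R=−1: 1+4/7x = −1+3/7x ⇒ -1/7x=2 ⇒ x=2/(-1/7)=-14.0000
Confirm numerically:
  x=-12.251: |R|=0.96003 <1
  x=-7.201: |R|=0.76230 <1
  x=-7.020: |R|=0.75125 <1
  x=-14.280: |R|=1.00562 >1
  x=-14.266: |R|=1.00534 >1
So |R|<1 on (-14.0000, 0).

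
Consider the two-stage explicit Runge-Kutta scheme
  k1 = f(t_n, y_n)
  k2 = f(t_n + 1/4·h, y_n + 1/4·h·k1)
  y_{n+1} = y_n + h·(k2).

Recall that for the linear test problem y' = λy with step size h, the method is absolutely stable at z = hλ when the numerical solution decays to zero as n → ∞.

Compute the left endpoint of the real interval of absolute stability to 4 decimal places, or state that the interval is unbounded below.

left endpoint -4.0000.

On y'=λy, z=hλ:
  k1=λy_n ⇒ h·k1=z·y_n;  k2=λ(1+1/4z)y_n ⇒ h·k2=z(1+1/4z)y_n
  y_{n+1}/y_n = 1 + z(1+1/4z) = 1 + z + 1/4z²
  so R(z) = 1 + z + 1/4z².

Need |R(x)|<1, x<0.
x=-1.54: |R|=0.0529
R=1: x+1/4x²=0 ⇒ x=−4=-4.0000; min R=1−1/(4·1/4)=0.0000>−1
Confirm numerically:
  x=-3.823: |R|=0.83083 <1
  x=-3.346: |R|=0.45293 <1
  x=-2.750: |R|=0.14062 <1
  x=-2.338: |R|=0.02856 <1
  x=-4.402: |R|=1.44240 >1
  x=-4.147: |R|=1.15240 >1
Interval (-4.0000, 0).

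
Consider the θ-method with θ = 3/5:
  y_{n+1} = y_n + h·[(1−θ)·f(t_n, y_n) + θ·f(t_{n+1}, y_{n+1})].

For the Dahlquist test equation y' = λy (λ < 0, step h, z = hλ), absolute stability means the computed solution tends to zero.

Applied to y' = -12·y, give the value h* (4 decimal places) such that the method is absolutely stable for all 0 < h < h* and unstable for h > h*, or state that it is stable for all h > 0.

(−∞, 0) — no finite endpoint. Any h>0 works for λ=-12.

On y'=λy, z=hλ:
  y_{n+1} = y_n + z·[2/5·y_n + 3/5·y_{n+1}] ⇒ (1 − 3/5z)y_{n+1} = (1 + 2/5z)y_n
  R(z) = (1 + 2/5z)/(1 − 3/5z).

Find x<0 with |R(x)|<1.
x=-1.73: |R|=0.1511
x=-2: |R|=0.0909
x=-10: |R|=0.4286
x=-100: |R|=0.6393
θ=3/5≥1/2 ⇒ |1+2/5x|<|1−3/5x| ∀x<0 ⇒ stable on all of ℝ⁻.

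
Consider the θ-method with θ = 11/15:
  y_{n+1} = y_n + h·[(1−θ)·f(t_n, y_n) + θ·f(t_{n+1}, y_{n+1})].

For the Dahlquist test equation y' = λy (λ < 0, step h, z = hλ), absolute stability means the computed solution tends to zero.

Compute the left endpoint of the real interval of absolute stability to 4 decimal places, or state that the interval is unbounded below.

(−∞, 0) — no finite endpoint.

With y'=λy (z=hλ):
  y_{n+1} = y_n + z·[4/15·y_n + 11/15·y_{n+1}] ⇒ (1 − 11/15z)y_{n+1} = (1 + 4/15z)y_n
  R(z) = (1 + 4/15z)/(1 − 11/15z).

Find x<0 with |R(x)|<1.
x=-0.64: |R|=0.5644
x=-2: |R|=0.1892
x=-10: |R|=0.2000
x=-100: |R|=0.3453
θ=11/15≥1/2 ⇒ |1+4/15x|<|1−11/15x| ∀x<0 ⇒ interval (−∞,0).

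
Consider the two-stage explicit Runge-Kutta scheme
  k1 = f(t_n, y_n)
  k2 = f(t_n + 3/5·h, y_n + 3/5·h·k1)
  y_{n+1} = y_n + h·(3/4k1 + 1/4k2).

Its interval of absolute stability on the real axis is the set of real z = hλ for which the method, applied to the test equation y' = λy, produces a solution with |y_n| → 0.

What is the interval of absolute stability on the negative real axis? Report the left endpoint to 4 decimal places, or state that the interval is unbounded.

z∈(-6.6667,0).

On y'=λy, z=hλ:
  k1=λy_n ⇒ h·k1=z·y_n;  k2=λ(1+3/5z)y_n ⇒ h·k2=z(1+3/5z)y_n
  y_{n+1}/y_n = 1 + 3/4z + 1/4z(1+3/5z) = 1 + z + 3/20z²
  ⇒ R(z) = 1 + z + 3/20z².

Solve |R(x)|<1 on ℝ⁻.
x=-0.98: |R|=0.1641
R=1: x+3/20x²=0 ⇒ x=−20/3=-6.6667; min R=1−1/(4·3/20)=-0.6667>−1
Confirm numerically:
  x=-6.119: |R|=0.49732 <1
  x=-5.549: |R|=0.06971 <1
  x=-4.625: |R|=0.41641 <1
  x=-6.865: |R|=1.20423 >1
  x=-6.842: |R|=1.17994 >1
  x=-6.815: |R|=1.15163 >1
Interval (-6.6667, 0).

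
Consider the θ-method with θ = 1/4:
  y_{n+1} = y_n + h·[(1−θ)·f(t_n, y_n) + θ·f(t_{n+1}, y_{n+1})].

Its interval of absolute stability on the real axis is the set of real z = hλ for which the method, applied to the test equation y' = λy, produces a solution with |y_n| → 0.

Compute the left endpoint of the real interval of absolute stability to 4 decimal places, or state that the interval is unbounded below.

Test eqn y'=λy, z=hλ:
  y_{n+1} = y_n + z·[3/4·y_n + 1/4·y_{n+1}] ⇒ (1 − 1/4z)y_{n+1} = (1 + 3/4z)y_n
  so R(z) = (1 + 3/4z)/(1 − 1/4z).

Boundary: |R(x)|=1, x<0.
x=-1.71: |R|=0.1979
R=−1: 1+3/4x = −1+1/4x ⇒ -1/2x=2 ⇒ x=2/(-1/2)=-4.0000
Confirm numerically:
  x=-3.634: |R|=0.90411 <1
  x=-2.375: |R|=0.49020 <1
  x=-1.734: |R|=0.20963 <1
  x=-1.685: |R|=0.18558 <1
  x=-4.181: |R|=1.04425 >1
  x=-4.173: |R|=1.04233 >1
  x=-4.145: |R|=1.03560 >1
So |R|<1 on (-4.0000, 0).

z* = -4.0000.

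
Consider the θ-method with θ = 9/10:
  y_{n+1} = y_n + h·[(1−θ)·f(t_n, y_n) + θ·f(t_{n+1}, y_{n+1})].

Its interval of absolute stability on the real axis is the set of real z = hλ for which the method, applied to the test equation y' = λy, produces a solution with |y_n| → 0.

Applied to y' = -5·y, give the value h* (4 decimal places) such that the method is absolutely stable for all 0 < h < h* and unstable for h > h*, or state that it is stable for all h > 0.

On y'=λy, z=hλ:
  y_{n+1} = y_n + z·[1/10·y_n + 9/10·y_{n+1}] ⇒ (1 − 9/10z)y_{n+1} = (1 + 1/10z)y_n
  R(z) = (1 + 1/10z)/(1 − 9/10z).

Need |R(x)|<1, x<0.
x=-0.51: |R|=0.6504
x=-2: |R|=0.2857
x=-10: |R|=0.0000
x=-100: |R|=0.0989
θ=9/10≥1/2 ⇒ |1+1/10x|<|1−9/10x| ∀x<0 ⇒ unbounded interval.

unbounded; (−∞, 0). Any h>0 works for λ=-5.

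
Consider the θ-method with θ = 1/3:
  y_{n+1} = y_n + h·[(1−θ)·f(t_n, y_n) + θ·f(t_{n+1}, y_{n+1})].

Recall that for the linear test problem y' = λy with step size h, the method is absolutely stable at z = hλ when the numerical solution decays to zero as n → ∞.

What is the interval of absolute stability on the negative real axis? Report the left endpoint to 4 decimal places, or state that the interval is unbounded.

Test eqn y'=λy, z=hλ:
  y_{n+1} = y_n + z·[2/3·y_n + 1/3·y_{n+1}] ⇒ (1 − 1/3z)y_{n+1} = (1 + 2/3z)y_n
  R(z) = (1 + 2/3z)/(1 − 1/3z).

Boundary: |R(x)|=1, x<0.
x=-1.45: |R|=0.0225
R=−1: 1+2/3x = −1+1/3x ⇒ -1/3x=2 ⇒ x=2/(-1/3)=-6.0000
Confirm numerically:
  x=-3.943: |R|=0.70373 <1
  x=-3.757: |R|=0.66805 <1
  x=-3.558: |R|=0.62763 <1
  x=-2.745: |R|=0.43342 <1
  x=-6.477: |R|=1.05033 >1
  x=-6.308: |R|=1.03309 >1
  x=-6.041: |R|=1.00453 >1
Stable set (-6.0000, 0).

(-6.0000, 0).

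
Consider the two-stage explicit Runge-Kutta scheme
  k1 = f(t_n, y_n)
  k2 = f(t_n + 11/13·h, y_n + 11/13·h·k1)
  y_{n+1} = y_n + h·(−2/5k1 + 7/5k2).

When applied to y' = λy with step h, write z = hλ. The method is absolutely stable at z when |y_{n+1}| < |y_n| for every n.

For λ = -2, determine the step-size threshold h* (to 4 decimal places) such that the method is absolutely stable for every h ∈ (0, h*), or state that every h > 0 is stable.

(-0.8442,0); λ=-2 ⇒ h* = (65/77)/2 = 0.4221.

With y'=λy (z=hλ):
  k1=λy_n ⇒ h·k1=z·y_n;  k2=λ(1+11/13z)y_n ⇒ h·k2=z(1+11/13z)y_n
  y_{n+1}/y_n = 1 − 2/5z + 7/5z(1+11/13z) = 1 + z + 77/65z²
  R(z) = 1 + z + 77/65z².

Boundary: |R(x)|=1, x<0.
x=-1.65: |R|=2.5751
R=1: x+77/65x²=0 ⇒ x=−65/77=-0.8442; min R=1−1/(4·77/65)=0.7890>−1
Confirm numerically:
  x=-0.818: |R|=0.97465 <1
  x=-0.811: |R|=0.96815 <1
  x=-0.409: |R|=0.78916 <1
  x=-1.316: |R|=1.73558 >1
  x=-0.877: |R|=1.03412 >1
So |R|<1 on (-0.8442, 0).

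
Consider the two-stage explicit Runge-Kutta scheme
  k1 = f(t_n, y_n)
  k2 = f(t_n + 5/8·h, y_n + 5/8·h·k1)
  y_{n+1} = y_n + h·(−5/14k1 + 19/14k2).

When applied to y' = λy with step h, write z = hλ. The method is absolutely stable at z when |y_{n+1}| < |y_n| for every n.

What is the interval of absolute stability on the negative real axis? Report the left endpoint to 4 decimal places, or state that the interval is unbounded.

Test eqn y'=λy, z=hλ:
  k1=λy_n ⇒ h·k1=z·y_n;  k2=λ(1+5/8z)y_n ⇒ h·k2=z(1+5/8z)y_n
  y_{n+1}/y_n = 1 − 5/14z + 19/14z(1+5/8z) = 1 + z + 95/112z²
  Hence R(z) = 1 + z + 95/112z².

Solve |R(x)|<1 on ℝ⁻.
x=-0.48: |R|=0.7154
R=1: x+95/112x²=0 ⇒ x=−112/95=-1.1789; min R=1−1/(4·95/112)=0.7053>−1
Confirm numerically:
  x=-1.116: |R|=0.94041 <1
  x=-1.045: |R|=0.88127 <1
  x=-0.880: |R|=0.77686 <1
  x=-0.647: |R|=0.70807 <1
  x=-1.592: |R|=1.55777 >1
  x=-1.317: |R|=1.15422 >1
  x=-1.276: |R|=1.10504 >1
Stable set (-1.1789, 0).

z∈(-1.1789,0).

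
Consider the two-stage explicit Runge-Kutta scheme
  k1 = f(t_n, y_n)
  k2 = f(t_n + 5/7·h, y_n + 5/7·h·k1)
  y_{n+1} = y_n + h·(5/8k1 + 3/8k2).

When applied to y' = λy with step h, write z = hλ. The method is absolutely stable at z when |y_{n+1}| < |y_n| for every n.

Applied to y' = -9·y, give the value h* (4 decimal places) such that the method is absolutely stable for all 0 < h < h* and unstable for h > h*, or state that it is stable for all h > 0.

(-3.7333,0); λ=-9 ⇒ h* = (56/15)/9 = 0.4148.

With y'=λy (z=hλ):
  k1=λy_n ⇒ h·k1=z·y_n;  k2=λ(1+5/7z)y_n ⇒ h·k2=z(1+5/7z)y_n
  y_{n+1}/y_n = 1 + 5/8z + 3/8z(1+5/7z) = 1 + z + 15/56z²
  Hence R(z) = 1 + z + 15/56z².

Need |R(x)|<1, x<0.
x=-1.06: |R|=0.2410
R=1: x+15/56x²=0 ⇒ x=−56/15=-3.7333; min R=1−1/(4·15/56)=0.0667>−1
Confirm numerically:
  x=-3.528: |R|=0.80596 <1
  x=-2.443: |R|=0.15564 <1
  x=-2.154: |R|=0.08878 <1
  x=-1.886: |R|=0.06677 <1
  x=-4.255: |R|=1.59456 >1
  x=-4.212: |R|=1.54004 >1
  x=-4.051: |R|=1.34470 >1
So |R|<1 on (-3.7333, 0).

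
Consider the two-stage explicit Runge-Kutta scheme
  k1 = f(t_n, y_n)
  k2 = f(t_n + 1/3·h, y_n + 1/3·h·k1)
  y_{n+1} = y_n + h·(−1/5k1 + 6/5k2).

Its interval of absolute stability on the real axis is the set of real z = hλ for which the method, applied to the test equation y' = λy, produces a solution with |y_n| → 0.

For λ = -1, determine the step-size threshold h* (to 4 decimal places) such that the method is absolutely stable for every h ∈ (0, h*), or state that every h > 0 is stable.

With y'=λy (z=hλ):
  k1=λy_n ⇒ h·k1=z·y_n;  k2=λ(1+1/3z)y_n ⇒ h·k2=z(1+1/3z)y_n
  y_{n+1}/y_n = 1 − 1/5z + 6/5z(1+1/3z) = 1 + z + 2/5z²
  R(z) = 1 + z + 2/5z².

Find x<0 with |R(x)|<1.
x=-0.87: |R|=0.4328
R=1: x+2/5x²=0 ⇒ x=−5/2=-2.5000; min R=1−1/(4·2/5)=0.3750>−1
Confirm numerically:
  x=-1.947: |R|=0.56932 <1
  x=-1.390: |R|=0.38284 <1
  x=-1.383: |R|=0.38208 <1
  x=-2.928: |R|=1.50127 >1
  x=-2.588: |R|=1.09110 >1
So |R|<1 on (-2.5000, 0).

(-2.5000,0); λ=-1 ⇒ h* = (5/2)/1 = 2.5000.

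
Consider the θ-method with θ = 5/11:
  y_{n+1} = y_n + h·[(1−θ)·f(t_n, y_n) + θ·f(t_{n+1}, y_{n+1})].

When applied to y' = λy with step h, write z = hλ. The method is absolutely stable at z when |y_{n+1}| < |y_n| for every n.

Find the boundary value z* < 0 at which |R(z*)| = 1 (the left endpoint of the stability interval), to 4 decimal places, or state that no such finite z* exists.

Set f=λy, z=hλ:
  y_{n+1} = y_n + z·[6/11·y_n + 5/11·y_{n+1}] ⇒ (1 − 5/11z)y_{n+1} = (1 + 6/11z)y_n
  Hence R(z) = (1 + 6/11z)/(1 − 5/11z).

Boundary: |R(x)|=1, x<0.
x=-1.38: |R|=0.1520
R=−1: 1+6/11x = −1+5/11x ⇒ -1/11x=2 ⇒ x=2/(-1/11)=-22.0000
Confirm numerically:
  x=-20.435: |R|=0.98617 <1
  x=-15.934: |R|=0.93310 <1
  x=-15.047: |R|=0.91937 <1
  x=-9.319: |R|=0.77982 <1
  x=-22.505: |R|=1.00409 >1
  x=-22.199: |R|=1.00163 >1
So |R|<1 on (-22.0000, 0).

z* = -22.0000.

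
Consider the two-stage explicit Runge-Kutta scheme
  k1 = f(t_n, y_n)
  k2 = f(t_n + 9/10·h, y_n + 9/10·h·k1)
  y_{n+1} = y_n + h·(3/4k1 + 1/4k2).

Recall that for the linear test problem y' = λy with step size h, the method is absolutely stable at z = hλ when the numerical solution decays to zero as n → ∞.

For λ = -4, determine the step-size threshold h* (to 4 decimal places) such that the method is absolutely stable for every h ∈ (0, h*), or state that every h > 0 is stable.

(-4.4444,0); λ=-4 ⇒ h* = (40/9)/4 = 1.1111.

Test eqn y'=λy, z=hλ:
  k1=λy_n ⇒ h·k1=z·y_n;  k2=λ(1+9/10z)y_n ⇒ h·k2=z(1+9/10z)y_n
  y_{n+1}/y_n = 1 + 3/4z + 1/4z(1+9/10z) = 1 + z + 9/40z²
  R(z) = 1 + z + 9/40z².

Need |R(x)|<1, x<0.
x=-0.93: |R|=0.2646
R=1: x+9/40x²=0 ⇒ x=−40/9=-4.4444; min R=1−1/(4·9/40)=-0.1111>−1
Confirm numerically:
  x=-3.603: |R|=0.31786 <1
  x=-2.552: |R|=0.08664 <1
  x=-1.839: |R|=0.07807 <1
  x=-5.017: |R|=1.64632 >1
  x=-4.868: |R|=1.46392 >1
  x=-4.827: |R|=1.41548 >1
Stable set (-4.4444, 0).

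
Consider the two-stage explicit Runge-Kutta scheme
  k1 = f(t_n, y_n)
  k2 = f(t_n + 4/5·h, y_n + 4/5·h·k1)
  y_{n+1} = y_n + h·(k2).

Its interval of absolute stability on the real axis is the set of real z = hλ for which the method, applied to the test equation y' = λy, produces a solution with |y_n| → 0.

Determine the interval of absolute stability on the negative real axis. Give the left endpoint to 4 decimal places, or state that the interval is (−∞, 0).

With y'=λy (z=hλ):
  k1=λy_n ⇒ h·k1=z·y_n;  k2=λ(1+4/5z)y_n ⇒ h·k2=z(1+4/5z)y_n
  y_{n+1}/y_n = 1 + z(1+4/5z) = 1 + z + 4/5z²
  so R(z) = 1 + z + 4/5z².

Boundary: |R(x)|=1, x<0.
x=-1.42: |R|=1.1931
R=1: x+4/5x²=0 ⇒ x=−5/4=-1.2500; min R=1−1/(4·4/5)=0.6875>−1
Confirm numerically:
  x=-1.112: |R|=0.87724 <1
  x=-0.880: |R|=0.73952 <1
  x=-0.874: |R|=0.73710 <1
  x=-1.641: |R|=1.51330 >1
  x=-1.434: |R|=1.21108 >1
Stable set (-1.2500, 0).

(-1.2500, 0).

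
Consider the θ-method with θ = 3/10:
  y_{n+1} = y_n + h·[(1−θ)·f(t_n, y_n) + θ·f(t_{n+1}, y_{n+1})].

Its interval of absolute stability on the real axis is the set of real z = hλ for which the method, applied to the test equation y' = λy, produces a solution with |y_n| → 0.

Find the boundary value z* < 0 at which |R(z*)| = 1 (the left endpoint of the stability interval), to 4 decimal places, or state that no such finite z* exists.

Test eqn y'=λy, z=hλ:
  y_{n+1} = y_n + z·[7/10·y_n + 3/10·y_{n+1}] ⇒ (1 − 3/10z)y_{n+1} = (1 + 7/10z)y_n
  ⇒ R(z) = (1 + 7/10z)/(1 − 3/10z).

Solve |R(x)|<1 on ℝ⁻.
x=-1.69: |R|=0.1214
R=−1: 1+7/10x = −1+3/10x ⇒ -2/5x=2 ⇒ x=2/(-2/5)=-5.0000
Confirm numerically:
  x=-3.959: |R|=0.80966 <1
  x=-3.731: |R|=0.76049 <1
  x=-2.890: |R|=0.54794 <1
  x=-5.437: |R|=1.06644 >1
  x=-5.373: |R|=1.05712 >1
Interval (-5.0000, 0).

left endpoint -5.0000.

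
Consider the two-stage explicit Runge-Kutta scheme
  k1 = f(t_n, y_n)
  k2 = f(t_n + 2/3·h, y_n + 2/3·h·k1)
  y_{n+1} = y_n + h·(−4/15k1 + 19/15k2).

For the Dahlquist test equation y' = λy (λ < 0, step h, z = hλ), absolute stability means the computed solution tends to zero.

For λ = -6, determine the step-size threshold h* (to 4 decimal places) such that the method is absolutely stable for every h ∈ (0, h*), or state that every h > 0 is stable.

Test eqn y'=λy, z=hλ:
  k1=λy_n ⇒ h·k1=z·y_n;  k2=λ(1+2/3z)y_n ⇒ h·k2=z(1+2/3z)y_n
  y_{n+1}/y_n = 1 − 4/15z + 19/15z(1+2/3z) = 1 + z + 38/45z²
  so R(z) = 1 + z + 38/45z².

Find x<0 with |R(x)|<1.
x=-1.67: |R|=1.6851
R=1: x+38/45x²=0 ⇒ x=−45/38=-1.1842; min R=1−1/(4·38/45)=0.7039>−1
Confirm numerically:
  x=-1.034: |R|=0.86884 <1
  x=-0.892: |R|=0.77989 <1
  x=-0.876: |R|=0.77201 <1
  x=-0.642: |R|=0.70605 <1
  x=-1.574: |R|=1.51809 >1
  x=-1.428: |R|=1.29398 >1
  x=-1.406: |R|=1.26333 >1
Stable set (-1.1842, 0).

(-1.1842,0); λ=-6 ⇒ h* = (45/38)/6 = 0.1974.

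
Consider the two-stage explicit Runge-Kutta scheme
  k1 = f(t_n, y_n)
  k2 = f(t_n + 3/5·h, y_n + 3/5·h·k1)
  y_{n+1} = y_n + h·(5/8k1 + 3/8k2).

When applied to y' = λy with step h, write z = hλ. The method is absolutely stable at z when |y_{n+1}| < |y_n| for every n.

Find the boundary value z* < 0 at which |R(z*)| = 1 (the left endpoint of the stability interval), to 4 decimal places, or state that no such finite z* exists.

z* = -4.4444.

Set f=λy, z=hλ:
  k1=λy_n ⇒ h·k1=z·y_n;  k2=λ(1+3/5z)y_n ⇒ h·k2=z(1+3/5z)y_n
  y_{n+1}/y_n = 1 + 5/8z + 3/8z(1+3/5z) = 1 + z + 9/40z²
  so R(z) = 1 + z + 9/40z².

Boundary: |R(x)|=1, x<0.
x=-1.1: |R|=0.1723
R=1: x+9/40x²=0 ⇒ x=−40/9=-4.4444; min R=1−1/(4·9/40)=-0.1111>−1
Confirm numerically:
  x=-3.056: |R|=0.04531 <1
  x=-2.925: |R|=0.00002 <1
  x=-2.484: |R|=0.09569 <1
  x=-2.070: |R|=0.10590 <1
  x=-4.896: |R|=1.49743 >1
  x=-4.722: |R|=1.29489 >1
  x=-4.552: |R|=1.11016 >1
Stable set (-4.4444, 0).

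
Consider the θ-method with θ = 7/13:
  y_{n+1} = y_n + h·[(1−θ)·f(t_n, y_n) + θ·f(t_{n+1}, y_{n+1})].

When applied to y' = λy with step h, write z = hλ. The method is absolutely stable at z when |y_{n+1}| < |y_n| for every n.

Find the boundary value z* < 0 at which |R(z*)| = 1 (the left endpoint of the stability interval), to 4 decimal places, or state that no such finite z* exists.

interval (−∞, 0).

Test eqn y'=λy, z=hλ:
  y_{n+1} = y_n + z·[6/13·y_n + 7/13·y_{n+1}] ⇒ (1 − 7/13z)y_{n+1} = (1 + 6/13z)y_n
  Hence R(z) = (1 + 6/13z)/(1 − 7/13z).

Boundary: |R(x)|=1, x<0.
x=-0.78: |R|=0.4507
x=-2: |R|=0.0370
x=-10: |R|=0.5663
x=-100: |R|=0.8233
θ=7/13≥1/2 ⇒ |1+6/13x|<|1−7/13x| ∀x<0 ⇒ unbounded interval.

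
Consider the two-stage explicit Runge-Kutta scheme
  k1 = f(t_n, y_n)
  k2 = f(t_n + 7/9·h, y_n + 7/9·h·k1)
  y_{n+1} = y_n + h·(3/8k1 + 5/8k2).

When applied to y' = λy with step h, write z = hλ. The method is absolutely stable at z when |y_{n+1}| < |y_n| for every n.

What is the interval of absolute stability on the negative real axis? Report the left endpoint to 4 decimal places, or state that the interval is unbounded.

(-2.0571, 0).

Test eqn y'=λy, z=hλ:
  k1=λy_n ⇒ h·k1=z·y_n;  k2=λ(1+7/9z)y_n ⇒ h·k2=z(1+7/9z)y_n
  y_{n+1}/y_n = 1 + 3/8z + 5/8z(1+7/9z) = 1 + z + 35/72z²
  ⇒ R(z) = 1 + z + 35/72z².

Need |R(x)|<1, x<0.
x=-0.54: |R|=0.6018
R=1: x+35/72x²=0 ⇒ x=−72/35=-2.0571; min R=1−1/(4·35/72)=0.4857>−1
Confirm numerically:
  x=-1.091: |R|=0.48761 <1
  x=-1.019: |R|=0.48576 <1
  x=-0.874: |R|=0.49733 <1
  x=-2.507: |R|=1.54823 >1
  x=-2.283: |R|=1.25065 >1
Stable set (-2.0571, 0).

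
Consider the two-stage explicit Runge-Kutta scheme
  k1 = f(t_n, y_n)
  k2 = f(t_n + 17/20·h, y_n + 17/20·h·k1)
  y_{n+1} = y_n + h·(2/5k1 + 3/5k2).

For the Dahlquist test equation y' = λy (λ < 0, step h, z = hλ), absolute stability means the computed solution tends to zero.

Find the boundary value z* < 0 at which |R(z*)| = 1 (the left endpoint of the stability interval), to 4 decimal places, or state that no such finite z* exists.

With y'=λy (z=hλ):
  k1=λy_n ⇒ h·k1=z·y_n;  k2=λ(1+17/20z)y_n ⇒ h·k2=z(1+17/20z)y_n
  y_{n+1}/y_n = 1 + 2/5z + 3/5z(1+17/20z) = 1 + z + 51/100z²
  R(z) = 1 + z + 51/100z².

Solve |R(x)|<1 on ℝ⁻.
x=-0.79: |R|=0.5283
R=1: x+51/100x²=0 ⇒ x=−100/51=-1.9608; min R=1−1/(4·51/100)=0.5098>−1
Confirm numerically:
  x=-1.914: |R|=0.95433 <1
  x=-1.790: |R|=0.84409 <1
  x=-1.109: |R|=0.51824 <1
  x=-0.926: |R|=0.51131 <1
  x=-2.389: |R|=1.52173 >1
  x=-2.262: |R|=1.34749 >1
  x=-2.154: |R|=1.21226 >1
Interval (-1.9608, 0).

left endpoint -1.9608.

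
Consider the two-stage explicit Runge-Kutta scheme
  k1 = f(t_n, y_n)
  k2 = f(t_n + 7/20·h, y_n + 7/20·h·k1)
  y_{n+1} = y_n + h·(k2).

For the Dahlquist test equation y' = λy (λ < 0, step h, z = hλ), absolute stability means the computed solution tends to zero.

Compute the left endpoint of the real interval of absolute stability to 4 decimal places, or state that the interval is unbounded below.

On y'=λy, z=hλ:
  k1=λy_n ⇒ h·k1=z·y_n;  k2=λ(1+7/20z)y_n ⇒ h·k2=z(1+7/20z)y_n
  y_{n+1}/y_n = 1 + z(1+7/20z) = 1 + z + 7/20z²
  so R(z) = 1 + z + 7/20z².

Find x<0 with |R(x)|<1.
x=-1.67: |R|=0.3061
R=1: x+7/20x²=0 ⇒ x=−20/7=-2.8571; min R=1−1/(4·7/20)=0.2857>−1
Confirm numerically:
  x=-2.161: |R|=0.47347 <1
  x=-1.910: |R|=0.36684 <1
  x=-1.508: |R|=0.28792 <1
  x=-3.240: |R|=1.43416 >1
  x=-3.209: |R|=1.39519 >1
Interval (-2.8571, 0).

left endpoint -2.8571.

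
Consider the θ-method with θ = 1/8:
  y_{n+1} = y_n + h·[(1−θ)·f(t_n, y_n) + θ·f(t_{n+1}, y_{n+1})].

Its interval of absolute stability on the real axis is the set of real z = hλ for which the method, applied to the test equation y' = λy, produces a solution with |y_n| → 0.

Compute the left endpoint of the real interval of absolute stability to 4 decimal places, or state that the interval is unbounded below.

Set f=λy, z=hλ:
  y_{n+1} = y_n + z·[7/8·y_n + 1/8·y_{n+1}] ⇒ (1 − 1/8z)y_{n+1} = (1 + 7/8z)y_n
  so R(z) = (1 + 7/8z)/(1 − 1/8z).

Solve |R(x)|<1 on ℝ⁻.
x=-1.28: |R|=0.1034
R=−1: 1+7/8x = −1+1/8x ⇒ -3/4x=2 ⇒ x=2/(-3/4)=-2.6667
Confirm numerically:
  x=-1.479: |R|=0.24823 <1
  x=-1.449: |R|=0.22680 <1
  x=-1.074: |R|=0.05312 <1
  x=-3.192: |R|=1.28163 >1
  x=-2.923: |R|=1.14080 >1
So |R|<1 on (-2.6667, 0).

z* = -2.6667.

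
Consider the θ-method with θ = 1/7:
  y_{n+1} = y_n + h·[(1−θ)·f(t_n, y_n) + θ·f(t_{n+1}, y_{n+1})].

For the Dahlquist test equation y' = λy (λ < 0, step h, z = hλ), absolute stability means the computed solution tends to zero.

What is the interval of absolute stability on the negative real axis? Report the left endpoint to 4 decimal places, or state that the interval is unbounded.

Set f=λy, z=hλ:
  y_{n+1} = y_n + z·[6/7·y_n + 1/7·y_{n+1}] ⇒ (1 − 1/7z)y_{n+1} = (1 + 6/7z)y_n
  Hence R(z) = (1 + 6/7z)/(1 − 1/7z).

Boundary: |R(x)|=1, x<0.
x=-0.3: |R|=0.7123
R=−1: 1+6/7x = −1+1/7x ⇒ -5/7x=2 ⇒ x=2/(-5/7)=-2.8000
Confirm numerically:
  x=-2.103: |R|=0.61716 <1
  x=-1.968: |R|=0.53613 <1
  x=-1.509: |R|=0.24139 <1
  x=-3.267: |R|=1.22743 >1
  x=-2.934: |R|=1.06745 >1
Interval (-2.8000, 0).

(-2.8000, 0).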